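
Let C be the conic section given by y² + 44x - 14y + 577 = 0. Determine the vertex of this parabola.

(-12, 7)

Only y is squared. Complete the square in y: (y - 7)² = -44(x + 12).
Vertex (-12, 7); 4p = -44 so p = -11. Opens left.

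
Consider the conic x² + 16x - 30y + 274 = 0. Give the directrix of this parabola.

Only x is squared. Complete the square in x: (x + 8)² = 30(y - 7).
Vertex (-8, 7); 4p = 30 so p = 15/2. Opens up.
Directrix is the horizontal line y = k − p = 7 − (15/2) = -1/2.

y = -1/2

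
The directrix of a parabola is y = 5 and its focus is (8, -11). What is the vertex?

The vertex is the midpoint between the focus and the directrix along the axis of symmetry.
Axis is vertical (directrix is horizontal). Vertex y-coordinate = (-11 + 5)/2 = -3; x-coordinate = 8.

(8, -3)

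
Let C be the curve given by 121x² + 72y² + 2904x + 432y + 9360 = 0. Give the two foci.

(-12, -10) and (-12, 4)

Collect terms: 121(x² + 24x) + 72(y² + 6y) = -9360
Complete the square: 121(x + 12)² + 72(y + 3)² = -9360 + 17424 + 648 = 8712
Divide through by 8712 to get (x + 12)²/72 + (y + 3)²/121 = 1.
Ellipse, center (-12, -3), major axis vertical; a² = 121, b² = 72.
c² = a² - b² = 121 - 72 = 49, so c = 7.
Foci lie on the vertical axis through the center: (h, k ± c).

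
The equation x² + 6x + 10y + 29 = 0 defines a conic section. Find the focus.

Only x is squared. Complete the square in x: (x + 3)² = -10(y + 2).
Vertex (-3, -2); 4p = -10 so p = -5/2. Opens down.
Focus is p units from the vertex along the axis: (h, k + p).

(-3, -9/2)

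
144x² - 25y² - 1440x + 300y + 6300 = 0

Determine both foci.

(5, -7) and (5, 19)

Rearranging, 144(x² - 10x) -25(y² - 12y) = -6300.
Complete the square in x and y: 144(x - 5)² -25(y - 6)² = -6300 + 3600 - 900 = -3600
Dividing both sides by -3600: (y - 6)²/144 - (x - 5)²/25 = 1
Hyperbola, center (5, 6), transverse axis vertical; a² = 144, b² = 25.
c² = a² + b² = 144 + 25 = 169, so c = 13.
Foci lie on the vertical axis through the center: (h, k ± c).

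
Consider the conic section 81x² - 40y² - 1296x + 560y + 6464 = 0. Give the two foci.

(8, -4) and (8, 18)

Collect terms: 81(x² - 16x) -40(y² - 14y) = -6464
Completing the square gives 81(x - 8)² -40(y - 7)² = -6464 + 5184 - 1960 = -3240.
Divide through by -3240 to get (y - 7)²/81 - (x - 8)²/40 = 1.
Hyperbola, center (8, 7), transverse axis vertical; a² = 81, b² = 40.
c² = a² + b² = 81 + 40 = 121, so c = 11.
Foci lie on the vertical axis through the center: (h, k ± c).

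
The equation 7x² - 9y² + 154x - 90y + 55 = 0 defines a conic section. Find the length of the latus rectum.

Group: 7(x² + 22x) -9(y² + 10y) = -55
Complete the square in x and y: 7(x + 11)² -9(y + 5)² = -55 + 847 - 225 = 567
Divide through by 567 to get (x + 11)²/81 - (y + 5)²/63 = 1.
Hyperbola, center (-11, -5), transverse axis horizontal; a² = 81, b² = 63.
Latus rectum length = 2b²/a = 2·63/9 = 14.

14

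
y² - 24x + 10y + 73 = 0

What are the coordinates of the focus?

(8, -5)

Only y is squared. Complete the square in y: (y + 5)² = 24(x - 2).
Vertex (2, -5); 4p = 24 so p = 6. Opens right.
Focus is p units from the vertex along the axis: (h + p, k).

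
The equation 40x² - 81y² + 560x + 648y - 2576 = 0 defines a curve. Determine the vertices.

(-16, 4) and (2, 4)

Rearranging, 40(x² + 14x) -81(y² - 8y) = 2576.
Complete the square in x and y: 40(x + 7)² -81(y - 4)² = 2576 + 1960 - 1296 = 3240
Dividing both sides by 3240: (x + 7)²/81 - (y - 4)²/40 = 1
Hyperbola, center (-7, 4), transverse axis horizontal; a² = 81, b² = 40.
a = 9. Vertices at (h ± a, k).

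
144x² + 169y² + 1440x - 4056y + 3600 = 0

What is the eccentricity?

144(x² + 10x) + 169(y² - 24y) = -3600
144(x + 5)² + 169(y - 12)² = -3600 + 3600 + 24336 = 24336
Divide by 24336: (x + 5)²/169 + (y - 12)²/144 = 1
Ellipse, center (-5, 12), major axis horizontal; a² = 169, b² = 144.
c² = a² - b² = 25, so c = 5.
e = c/a = 5/13.

e = 5/13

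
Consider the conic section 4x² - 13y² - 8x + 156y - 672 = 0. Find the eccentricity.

Rearranging, 4(x² - 2x) -13(y² - 12y) = 672.
4(x - 1)² -13(y - 6)² = 672 + 4 - 468 = 208
Dividing both sides by 208: (x - 1)²/52 - (y - 6)²/16 = 1
Hyperbola, center (1, 6), transverse axis horizontal; a² = 52, b² = 16.
c² = a² + b² = 68, so c = 2√17.
e = c/a = 2√17/2√13 = √221/13.

e = √221/13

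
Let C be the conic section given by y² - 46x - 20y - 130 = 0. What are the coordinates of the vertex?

Only y is squared. Complete the square in y: (y - 10)² = 46(x + 5).
Vertex (-5, 10); 4p = 46 so p = 23/2. Opens right.

(-5, 10)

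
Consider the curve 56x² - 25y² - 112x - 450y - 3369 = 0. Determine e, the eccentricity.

Rearranging, 56(x² - 2x) -25(y² + 18y) = 3369.
56(x - 1)² -25(y + 9)² = 3369 + 56 - 2025 = 1400
Dividing both sides by 1400: (x - 1)²/25 - (y + 9)²/56 = 1
Hyperbola, center (1, -9), transverse axis horizontal; a² = 25, b² = 56.
c² = a² + b² = 81, so c = 9.
e = c/a = 9/5.

e = 9/5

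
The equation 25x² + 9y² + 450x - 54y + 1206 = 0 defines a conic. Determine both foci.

Group the x- and y-terms: 25(x² + 18x) + 9(y² - 6y) = -1206
Complete the square: 25(x + 9)² + 9(y - 3)² = -1206 + 2025 + 81 = 900
Divide by 900: (x + 9)²/36 + (y - 3)²/100 = 1
Ellipse, center (-9, 3), major axis vertical; a² = 100, b² = 36.
c² = a² - b² = 100 - 36 = 64, so c = 8.
Foci lie on the vertical axis through the center: (h, k ± c).

(-9, -5) and (-9, 11)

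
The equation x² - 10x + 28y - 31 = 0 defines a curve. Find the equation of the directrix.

y = 9

Only x is squared. Complete the square in x: (x - 5)² = -28(y - 2).
Vertex (5, 2); 4p = -28 so p = -7. Opens down.
Directrix is the horizontal line y = k − p = 2 − (-7) = 9.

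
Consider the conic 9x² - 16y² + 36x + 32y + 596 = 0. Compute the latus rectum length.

64/3

Collect terms: 9(x² + 4x) -16(y² - 2y) = -596
Completing the square gives 9(x + 2)² -16(y - 1)² = -596 + 36 - 16 = -576.
Divide by -576: (y - 1)²/36 - (x + 2)²/64 = 1
Hyperbola, center (-2, 1), transverse axis vertical; a² = 36, b² = 64.
Latus rectum length = 2b²/a = 2·64/6 = 64/3.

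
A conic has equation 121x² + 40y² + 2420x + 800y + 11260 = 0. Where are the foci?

(-10, -19) and (-10, -1)

Collect terms: 121(x² + 20x) + 40(y² + 20y) = -11260
Complete the square in x and y: 121(x + 10)² + 40(y + 10)² = -11260 + 12100 + 4000 = 4840
Dividing both sides by 4840: (x + 10)²/40 + (y + 10)²/121 = 1
Ellipse, center (-10, -10), major axis vertical; a² = 121, b² = 40.
c² = a² - b² = 121 - 40 = 81, so c = 9.
Foci lie on the vertical axis through the center: (h, k ± c).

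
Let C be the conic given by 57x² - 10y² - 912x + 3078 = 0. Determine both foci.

57(x² - 16x) -10y² = -3078
57(x - 8)² -10y² = -3078 + 3648 + 0 = 570
Divide by 570: (x - 8)²/10 - y²/57 = 1
Hyperbola, center (8, 0), transverse axis horizontal; a² = 10, b² = 57.
c² = a² + b² = 10 + 57 = 67, so c = √67.
Foci lie on the horizontal axis through the center: (h ± c, k).

(8 - √67, 0) and (8 + √67, 0)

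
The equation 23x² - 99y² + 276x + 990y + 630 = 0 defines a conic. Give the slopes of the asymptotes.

Rearranging, 23(x² + 12x) -99(y² - 10y) = -630.
Complete the square: 23(x + 6)² -99(y - 5)² = -630 + 828 - 2475 = -2277
Divide through by -2277 to get (y - 5)²/23 - (x + 6)²/99 = 1.
Hyperbola, center (-6, 5), transverse axis vertical; a² = 23, b² = 99.
For a vertical hyperbola the asymptotes have slope ±a/b.
Here that is ±√23/3√11 = ±√253/33.

√253/33 and -√253/33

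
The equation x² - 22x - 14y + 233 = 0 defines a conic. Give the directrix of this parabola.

y = 9/2

Only x is squared. Complete the square in x: (x - 11)² = 14(y - 8).
Vertex (11, 8); 4p = 14 so p = 7/2. Opens up.
Directrix is the horizontal line y = k − p = 8 − (7/2) = 9/2.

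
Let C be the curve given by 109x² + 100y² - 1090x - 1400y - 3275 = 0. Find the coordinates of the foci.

(5, 4) and (5, 10)

Rearranging, 109(x² - 10x) + 100(y² - 14y) = 3275.
Complete the square in x and y: 109(x - 5)² + 100(y - 7)² = 3275 + 2725 + 4900 = 10900
Dividing both sides by 10900: (x - 5)²/100 + (y - 7)²/109 = 1
Ellipse, center (5, 7), major axis vertical; a² = 109, b² = 100.
c² = a² - b² = 109 - 100 = 9, so c = 3.
Foci lie on the vertical axis through the center: (h, k ± c).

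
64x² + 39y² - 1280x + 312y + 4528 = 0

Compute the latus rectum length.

Group: 64(x² - 20x) + 39(y² + 8y) = -4528
Completing the square gives 64(x - 10)² + 39(y + 4)² = -4528 + 6400 + 624 = 2496.
Divide through by 2496 to get (x - 10)²/39 + (y + 4)²/64 = 1.
Ellipse, center (10, -4), major axis vertical; a² = 64, b² = 39.
Latus rectum length = 2b²/a = 2·39/8 = 39/4.

39/4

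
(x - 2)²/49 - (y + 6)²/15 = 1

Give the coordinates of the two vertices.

(-5, -6) and (9, -6)

Center (2, -6). The positive term is the x-term, so the transverse axis is horizontal; a² = 49, b² = 15.
a = 7. Vertices at (h ± a, k).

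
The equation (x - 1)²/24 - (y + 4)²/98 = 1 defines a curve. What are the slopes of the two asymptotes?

Center (1, -4). The positive term is the x-term, so the transverse axis is horizontal; a² = 24, b² = 98.
For a horizontal hyperbola the asymptotes have slope ±b/a.
Here that is ±7√2/2√6 = ±7√3/6.

7√3/6 and -7√3/6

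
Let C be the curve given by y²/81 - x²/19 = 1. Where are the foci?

(0, -10) and (0, 10)

Center (0, 0). The positive term is the y-term, so the transverse axis is vertical; a² = 81, b² = 19.
c² = a² + b² = 81 + 19 = 100, so c = 10.
Foci lie on the vertical axis through the center: (h, k ± c).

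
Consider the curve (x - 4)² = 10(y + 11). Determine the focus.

Vertex (4, -11); 4p = 10 so p = 5/2. Opens up.
Focus is p units from the vertex along the axis: (h, k + p).

(4, -17/2)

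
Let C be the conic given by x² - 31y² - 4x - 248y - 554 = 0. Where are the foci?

Group the x- and y-terms: (x² - 4x) -31(y² + 8y) = 554
Complete the square: (x - 2)² -31(y + 4)² = 554 + 4 - 496 = 62
Divide by 62: (x - 2)²/62 - (y + 4)²/2 = 1
Hyperbola, center (2, -4), transverse axis horizontal; a² = 62, b² = 2.
c² = a² + b² = 62 + 2 = 64, so c = 8.
Foci lie on the horizontal axis through the center: (h ± c, k).

(-6, -4) and (10, -4)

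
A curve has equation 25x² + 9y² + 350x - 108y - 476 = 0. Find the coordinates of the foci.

(-7, -6) and (-7, 18)

Collect terms: 25(x² + 14x) + 9(y² - 12y) = 476
25(x + 7)² + 9(y - 6)² = 476 + 1225 + 324 = 2025
Divide through by 2025 to get (x + 7)²/81 + (y - 6)²/225 = 1.
Ellipse, center (-7, 6), major axis vertical; a² = 225, b² = 81.
c² = a² - b² = 225 - 81 = 144, so c = 12.
Foci lie on the vertical axis through the center: (h, k ± c).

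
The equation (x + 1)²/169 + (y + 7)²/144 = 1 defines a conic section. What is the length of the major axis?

26

Center (-1, -7). The larger denominator 169 sits under the x-term, so the major axis is horizontal; a² = 169, b² = 144.
a² = 169 so a = 13; the major axis has length 2a = 26.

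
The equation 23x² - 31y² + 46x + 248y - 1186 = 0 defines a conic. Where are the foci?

(-1 - 3√6, 4) and (-1 + 3√6, 4)

Collect terms: 23(x² + 2x) -31(y² - 8y) = 1186
Completing the square gives 23(x + 1)² -31(y - 4)² = 1186 + 23 - 496 = 713.
Divide through by 713 to get (x + 1)²/31 - (y - 4)²/23 = 1.
Hyperbola, center (-1, 4), transverse axis horizontal; a² = 31, b² = 23.
c² = a² + b² = 31 + 23 = 54, so c = 3√6.
Foci lie on the horizontal axis through the center: (h ± c, k).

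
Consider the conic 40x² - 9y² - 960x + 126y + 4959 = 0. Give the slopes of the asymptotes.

Group the x- and y-terms: 40(x² - 24x) -9(y² - 14y) = -4959
40(x - 12)² -9(y - 7)² = -4959 + 5760 - 441 = 360
Dividing both sides by 360: (x - 12)²/9 - (y - 7)²/40 = 1
Hyperbola, center (12, 7), transverse axis horizontal; a² = 9, b² = 40.
For a horizontal hyperbola the asymptotes have slope ±b/a.
Here that is ±2√10/3.

2√10/3 and -2√10/3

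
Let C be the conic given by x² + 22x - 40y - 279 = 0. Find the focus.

Only x is squared. Complete the square in x: (x + 11)² = 40(y + 10).
Vertex (-11, -10); 4p = 40 so p = 10. Opens up.
Focus is p units from the vertex along the axis: (h, k + p).

(-11, 0)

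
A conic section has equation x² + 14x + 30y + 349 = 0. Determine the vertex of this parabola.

Only x is squared. Complete the square in x: (x + 7)² = -30(y + 10).
Vertex (-7, -10); 4p = -30 so p = -15/2. Opens down.

(-7, -10)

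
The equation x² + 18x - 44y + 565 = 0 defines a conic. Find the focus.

Only x is squared. Complete the square in x: (x + 9)² = 44(y - 11).
Vertex (-9, 11); 4p = 44 so p = 11. Opens up.
Focus is p units from the vertex along the axis: (h, k + p).

(-9, 22)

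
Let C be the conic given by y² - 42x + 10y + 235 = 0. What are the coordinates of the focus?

(31/2, -5)

Only y is squared. Complete the square in y: (y + 5)² = 42(x - 5).
Vertex (5, -5); 4p = 42 so p = 21/2. Opens right.
Focus is p units from the vertex along the axis: (h + p, k).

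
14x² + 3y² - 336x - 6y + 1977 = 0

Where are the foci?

(12, 1 - √11) and (12, 1 + √11)

Rearranging, 14(x² - 24x) + 3(y² - 2y) = -1977.
Complete the square: 14(x - 12)² + 3(y - 1)² = -1977 + 2016 + 3 = 42
Divide through by 42 to get (x - 12)²/3 + (y - 1)²/14 = 1.
Ellipse, center (12, 1), major axis vertical; a² = 14, b² = 3.
c² = a² - b² = 14 - 3 = 11, so c = √11.
Foci lie on the vertical axis through the center: (h, k ± c).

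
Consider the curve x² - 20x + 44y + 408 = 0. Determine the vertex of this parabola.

Only x is squared. Complete the square in x: (x - 10)² = -44(y + 7).
Vertex (10, -7); 4p = -44 so p = -11. Opens down.

(10, -7)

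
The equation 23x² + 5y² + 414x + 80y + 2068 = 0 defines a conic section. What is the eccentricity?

Rearranging, 23(x² + 18x) + 5(y² + 16y) = -2068.
Complete the square in x and y: 23(x + 9)² + 5(y + 8)² = -2068 + 1863 + 320 = 115
Divide by 115: (x + 9)²/5 + (y + 8)²/23 = 1
Ellipse, center (-9, -8), major axis vertical; a² = 23, b² = 5.
c² = a² - b² = 18, so c = 3√2.
e = c/a = 3√2/√23 = 3√46/23.

e = 3√46/23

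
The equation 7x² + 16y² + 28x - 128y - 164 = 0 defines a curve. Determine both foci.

7(x² + 4x) + 16(y² - 8y) = 164
Completing the square gives 7(x + 2)² + 16(y - 4)² = 164 + 28 + 256 = 448.
Divide by 448: (x + 2)²/64 + (y - 4)²/28 = 1
Ellipse, center (-2, 4), major axis horizontal; a² = 64, b² = 28.
c² = a² - b² = 64 - 28 = 36, so c = 6.
Foci lie on the horizontal axis through the center: (h ± c, k).

(-8, 4) and (4, 4)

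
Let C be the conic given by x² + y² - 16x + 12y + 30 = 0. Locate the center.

(8, -6)

Collect terms: (x² - 16x) + (y² + 12y) = -30
Complete the square: (x - 8)² + (y + 6)² = -30 + 64 + 36 = 70
So (x - 8)² + (y + 6)² = 70.
Circle centered at (8, -6) with r² = 70.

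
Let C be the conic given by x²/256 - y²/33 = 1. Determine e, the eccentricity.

Center (0, 0). The positive term is the x-term, so the transverse axis is horizontal; a² = 256, b² = 33.
c² = a² + b² = 289, so c = 17.
e = c/a = 17/16.

e = 17/16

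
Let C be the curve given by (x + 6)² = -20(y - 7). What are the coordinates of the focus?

Vertex (-6, 7); 4p = -20 so p = -5. Opens down.
Focus is p units from the vertex along the axis: (h, k + p).

(-6, 2)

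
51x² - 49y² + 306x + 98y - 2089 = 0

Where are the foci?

(-13, 1) and (7, 1)

Group the x- and y-terms: 51(x² + 6x) -49(y² - 2y) = 2089
Complete the square in x and y: 51(x + 3)² -49(y - 1)² = 2089 + 459 - 49 = 2499
Divide by 2499: (x + 3)²/49 - (y - 1)²/51 = 1
Hyperbola, center (-3, 1), transverse axis horizontal; a² = 49, b² = 51.
c² = a² + b² = 49 + 51 = 100, so c = 10.
Foci lie on the horizontal axis through the center: (h ± c, k).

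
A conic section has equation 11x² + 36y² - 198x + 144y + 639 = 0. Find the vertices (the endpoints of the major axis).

(3, -2) and (15, -2)

Rearranging, 11(x² - 18x) + 36(y² + 4y) = -639.
Complete the square: 11(x - 9)² + 36(y + 2)² = -639 + 891 + 144 = 396
Dividing both sides by 396: (x - 9)²/36 + (y + 2)²/11 = 1
Ellipse, center (9, -2), major axis horizontal; a² = 36, b² = 11.
a = 6. Vertices at (h ± a, k).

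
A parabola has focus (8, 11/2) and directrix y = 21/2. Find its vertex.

The vertex is the midpoint between the focus and the directrix along the axis of symmetry.
Axis is vertical (directrix is horizontal). Vertex y-coordinate = (11/2 + 21/2)/2 = 8; x-coordinate = 8.

(8, 8)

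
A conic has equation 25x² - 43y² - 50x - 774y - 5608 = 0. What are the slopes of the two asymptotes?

5√43/43 and -5√43/43

Collect terms: 25(x² - 2x) -43(y² + 18y) = 5608
Complete the square: 25(x - 1)² -43(y + 9)² = 5608 + 25 - 3483 = 2150
Dividing both sides by 2150: (x - 1)²/86 - (y + 9)²/50 = 1
Hyperbola, center (1, -9), transverse axis horizontal; a² = 86, b² = 50.
For a horizontal hyperbola the asymptotes have slope ±b/a.
Here that is ±5√2/√86 = ±5√43/43.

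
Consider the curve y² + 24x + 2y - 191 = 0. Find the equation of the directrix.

Only y is squared. Complete the square in y: (y + 1)² = -24(x - 8).
Vertex (8, -1); 4p = -24 so p = -6. Opens left.
Directrix is the vertical line x = h − p = 8 − (-6) = 14.

x = 14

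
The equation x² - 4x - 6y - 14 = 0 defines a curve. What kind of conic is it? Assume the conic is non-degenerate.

parabola

No xy term. Coefficients of x² and y² are A = 1, C = 0.
Exactly one squared variable ⇒ parabola.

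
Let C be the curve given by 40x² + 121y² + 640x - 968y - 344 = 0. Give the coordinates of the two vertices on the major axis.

Group: 40(x² + 16x) + 121(y² - 8y) = 344
40(x + 8)² + 121(y - 4)² = 344 + 2560 + 1936 = 4840
Divide by 4840: (x + 8)²/121 + (y - 4)²/40 = 1
Ellipse, center (-8, 4), major axis horizontal; a² = 121, b² = 40.
a = 11. Vertices at (h ± a, k).

(-19, 4) and (3, 4)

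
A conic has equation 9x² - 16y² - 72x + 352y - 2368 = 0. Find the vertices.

Group the x- and y-terms: 9(x² - 8x) -16(y² - 22y) = 2368
9(x - 4)² -16(y - 11)² = 2368 + 144 - 1936 = 576
Dividing both sides by 576: (x - 4)²/64 - (y - 11)²/36 = 1
Hyperbola, center (4, 11), transverse axis horizontal; a² = 64, b² = 36.
a = 8. Vertices at (h ± a, k).

(-4, 11) and (12, 11)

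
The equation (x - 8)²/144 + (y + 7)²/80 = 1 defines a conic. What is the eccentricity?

Center (8, -7). The larger denominator 144 sits under the x-term, so the major axis is horizontal; a² = 144, b² = 80.
c² = a² - b² = 64, so c = 8.
e = c/a = 8/12 = 2/3.

e = 2/3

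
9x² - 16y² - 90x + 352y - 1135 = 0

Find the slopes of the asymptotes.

3/4 and -3/4

Collect terms: 9(x² - 10x) -16(y² - 22y) = 1135
Complete the square: 9(x - 5)² -16(y - 11)² = 1135 + 225 - 1936 = -576
Divide by -576: (y - 11)²/36 - (x - 5)²/64 = 1
Hyperbola, center (5, 11), transverse axis vertical; a² = 36, b² = 64.
For a vertical hyperbola the asymptotes have slope ±a/b.
Here that is ±6/8 = ±3/4.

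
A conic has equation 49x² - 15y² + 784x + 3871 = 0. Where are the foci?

(-8, -8) and (-8, 8)

Collect terms: 49(x² + 16x) -15y² = -3871
49(x + 8)² -15y² = -3871 + 3136 + 0 = -735
Divide by -735: y²/49 - (x + 8)²/15 = 1
Hyperbola, center (-8, 0), transverse axis vertical; a² = 49, b² = 15.
c² = a² + b² = 49 + 15 = 64, so c = 8.
Foci lie on the vertical axis through the center: (h, k ± c).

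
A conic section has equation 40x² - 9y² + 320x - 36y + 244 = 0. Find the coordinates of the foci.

Group: 40(x² + 8x) -9(y² + 4y) = -244
Completing the square gives 40(x + 4)² -9(y + 2)² = -244 + 640 - 36 = 360.
Divide by 360: (x + 4)²/9 - (y + 2)²/40 = 1
Hyperbola, center (-4, -2), transverse axis horizontal; a² = 9, b² = 40.
c² = a² + b² = 9 + 40 = 49, so c = 7.
Foci lie on the horizontal axis through the center: (h ± c, k).

(-11, -2) and (3, -2)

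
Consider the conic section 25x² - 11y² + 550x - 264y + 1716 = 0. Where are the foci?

(-11, -18) and (-11, -6)

Rearranging, 25(x² + 22x) -11(y² + 24y) = -1716.
Complete the square: 25(x + 11)² -11(y + 12)² = -1716 + 3025 - 1584 = -275
Divide by -275: (y + 12)²/25 - (x + 11)²/11 = 1
Hyperbola, center (-11, -12), transverse axis vertical; a² = 25, b² = 11.
c² = a² + b² = 25 + 11 = 36, so c = 6.
Foci lie on the vertical axis through the center: (h, k ± c).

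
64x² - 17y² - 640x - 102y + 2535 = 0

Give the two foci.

(5, -12) and (5, 6)

Group: 64(x² - 10x) -17(y² + 6y) = -2535
Completing the square gives 64(x - 5)² -17(y + 3)² = -2535 + 1600 - 153 = -1088.
Dividing both sides by -1088: (y + 3)²/64 - (x - 5)²/17 = 1
Hyperbola, center (5, -3), transverse axis vertical; a² = 64, b² = 17.
c² = a² + b² = 64 + 17 = 81, so c = 9.
Foci lie on the vertical axis through the center: (h, k ± c).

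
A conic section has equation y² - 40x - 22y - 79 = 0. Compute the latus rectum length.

Only y is squared. Complete the square in y: (y - 11)² = 40(x + 5).
Vertex (-5, 11); 4p = 40 so p = 10. Opens right.
Latus rectum length = |4p| = 40.

40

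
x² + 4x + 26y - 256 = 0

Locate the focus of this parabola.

Only x is squared. Complete the square in x: (x + 2)² = -26(y - 10).
Vertex (-2, 10); 4p = -26 so p = -13/2. Opens down.
Focus is p units from the vertex along the axis: (h, k + p).

(-2, 7/2)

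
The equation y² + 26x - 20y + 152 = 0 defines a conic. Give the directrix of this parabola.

x = 9/2

Only y is squared. Complete the square in y: (y - 10)² = -26(x + 2).
Vertex (-2, 10); 4p = -26 so p = -13/2. Opens left.
Directrix is the vertical line x = h − p = -2 − (-13/2) = 9/2.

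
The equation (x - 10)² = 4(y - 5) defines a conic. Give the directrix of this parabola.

y = 4

Vertex (10, 5); 4p = 4 so p = 1. Opens up.
Directrix is the horizontal line y = k − p = 5 − (1) = 4.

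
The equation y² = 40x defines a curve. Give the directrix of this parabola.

Vertex (0, 0); 4p = 40 so p = 10. Opens right.
Directrix is the vertical line x = h − p = 0 − (10) = -10.

x = -10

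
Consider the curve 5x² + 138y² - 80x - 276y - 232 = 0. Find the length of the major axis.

Group: 5(x² - 16x) + 138(y² - 2y) = 232
5(x - 8)² + 138(y - 1)² = 232 + 320 + 138 = 690
Divide through by 690 to get (x - 8)²/138 + (y - 1)²/5 = 1.
Ellipse, center (8, 1), major axis horizontal; a² = 138, b² = 5.
a² = 138 so a = √138; the major axis has length 2a = 2√138.

2√138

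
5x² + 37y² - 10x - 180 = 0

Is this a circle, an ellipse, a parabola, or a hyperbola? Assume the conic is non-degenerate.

ellipse

No xy term. Coefficients of x² and y² are A = 5, C = 37.
A and C have the same sign but A ≠ C ⇒ ellipse.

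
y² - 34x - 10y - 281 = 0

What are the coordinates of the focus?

(-1/2, 5)

Only y is squared. Complete the square in y: (y - 5)² = 34(x + 9).
Vertex (-9, 5); 4p = 34 so p = 17/2. Opens right.
Focus is p units from the vertex along the axis: (h + p, k).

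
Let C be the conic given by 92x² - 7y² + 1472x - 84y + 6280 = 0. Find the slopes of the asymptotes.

92(x² + 16x) -7(y² + 12y) = -6280
Complete the square: 92(x + 8)² -7(y + 6)² = -6280 + 5888 - 252 = -644
Divide through by -644 to get (y + 6)²/92 - (x + 8)²/7 = 1.
Hyperbola, center (-8, -6), transverse axis vertical; a² = 92, b² = 7.
For a vertical hyperbola the asymptotes have slope ±a/b.
Here that is ±2√23/√7 = ±2√161/7.

2√161/7 and -2√161/7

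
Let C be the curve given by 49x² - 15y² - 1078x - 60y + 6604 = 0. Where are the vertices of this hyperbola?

Group: 49(x² - 22x) -15(y² + 4y) = -6604
Complete the square in x and y: 49(x - 11)² -15(y + 2)² = -6604 + 5929 - 60 = -735
Divide through by -735 to get (y + 2)²/49 - (x - 11)²/15 = 1.
Hyperbola, center (11, -2), transverse axis vertical; a² = 49, b² = 15.
a = 7. Vertices at (h, k ± a).

(11, -9) and (11, 5)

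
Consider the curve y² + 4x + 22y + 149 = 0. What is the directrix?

Only y is squared. Complete the square in y: (y + 11)² = -4(x + 7).
Vertex (-7, -11); 4p = -4 so p = -1. Opens left.
Directrix is the vertical line x = h − p = -7 − (-1) = -6.

x = -6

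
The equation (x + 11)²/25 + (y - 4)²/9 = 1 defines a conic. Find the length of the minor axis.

Center (-11, 4). The larger denominator 25 sits under the x-term, so the major axis is horizontal; a² = 25, b² = 9.
b² = 9 so b = 3; the minor axis has length 2b = 6.

6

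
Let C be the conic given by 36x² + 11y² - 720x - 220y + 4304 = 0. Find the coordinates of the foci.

Collect terms: 36(x² - 20x) + 11(y² - 20y) = -4304
36(x - 10)² + 11(y - 10)² = -4304 + 3600 + 1100 = 396
Divide by 396: (x - 10)²/11 + (y - 10)²/36 = 1
Ellipse, center (10, 10), major axis vertical; a² = 36, b² = 11.
c² = a² - b² = 36 - 11 = 25, so c = 5.
Foci lie on the vertical axis through the center: (h, k ± c).

(10, 5) and (10, 15)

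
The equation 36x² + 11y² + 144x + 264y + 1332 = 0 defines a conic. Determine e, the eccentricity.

e = 5/6

36(x² + 4x) + 11(y² + 24y) = -1332
Completing the square gives 36(x + 2)² + 11(y + 12)² = -1332 + 144 + 1584 = 396.
Dividing both sides by 396: (x + 2)²/11 + (y + 12)²/36 = 1
Ellipse, center (-2, -12), major axis vertical; a² = 36, b² = 11.
c² = a² - b² = 25, so c = 5.
e = c/a = 5/6.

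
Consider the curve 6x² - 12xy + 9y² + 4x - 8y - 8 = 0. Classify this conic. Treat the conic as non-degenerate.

ellipse

A = 6, B = -12, C = 9.
Discriminant B² − 4AC = (-12)² − 4·6·9 = -72.
B² − 4AC < 0 ⇒ ellipse.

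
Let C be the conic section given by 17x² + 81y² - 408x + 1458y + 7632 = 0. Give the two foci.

17(x² - 24x) + 81(y² + 18y) = -7632
Completing the square gives 17(x - 12)² + 81(y + 9)² = -7632 + 2448 + 6561 = 1377.
Divide by 1377: (x - 12)²/81 + (y + 9)²/17 = 1
Ellipse, center (12, -9), major axis horizontal; a² = 81, b² = 17.
c² = a² - b² = 81 - 17 = 64, so c = 8.
Foci lie on the horizontal axis through the center: (h ± c, k).

(4, -9) and (20, -9)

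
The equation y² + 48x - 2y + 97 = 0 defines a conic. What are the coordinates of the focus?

Only y is squared. Complete the square in y: (y - 1)² = -48(x + 2).
Vertex (-2, 1); 4p = -48 so p = -12. Opens left.
Focus is p units from the vertex along the axis: (h + p, k).

(-14, 1)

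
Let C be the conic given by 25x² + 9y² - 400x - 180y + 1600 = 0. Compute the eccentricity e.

e = 4/5

Collect terms: 25(x² - 16x) + 9(y² - 20y) = -1600
Completing the square gives 25(x - 8)² + 9(y - 10)² = -1600 + 1600 + 900 = 900.
Divide by 900: (x - 8)²/36 + (y - 10)²/100 = 1
Ellipse, center (8, 10), major axis vertical; a² = 100, b² = 36.
c² = a² - b² = 64, so c = 8.
e = c/a = 8/10 = 4/5.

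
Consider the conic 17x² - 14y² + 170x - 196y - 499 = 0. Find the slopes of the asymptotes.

√238/14 and -√238/14

Group: 17(x² + 10x) -14(y² + 14y) = 499
17(x + 5)² -14(y + 7)² = 499 + 425 - 686 = 238
Divide through by 238 to get (x + 5)²/14 - (y + 7)²/17 = 1.
Hyperbola, center (-5, -7), transverse axis horizontal; a² = 14, b² = 17.
For a horizontal hyperbola the asymptotes have slope ±b/a.
Here that is ±√17/√14 = ±√238/14.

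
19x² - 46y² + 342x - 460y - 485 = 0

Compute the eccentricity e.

Collect terms: 19(x² + 18x) -46(y² + 10y) = 485
Complete the square in x and y: 19(x + 9)² -46(y + 5)² = 485 + 1539 - 1150 = 874
Divide through by 874 to get (x + 9)²/46 - (y + 5)²/19 = 1.
Hyperbola, center (-9, -5), transverse axis horizontal; a² = 46, b² = 19.
c² = a² + b² = 65, so c = √65.
e = c/a = √65/√46 = √2990/46.

e = √2990/46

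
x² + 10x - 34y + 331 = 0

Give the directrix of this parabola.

Only x is squared. Complete the square in x: (x + 5)² = 34(y - 9).
Vertex (-5, 9); 4p = 34 so p = 17/2. Opens up.
Directrix is the horizontal line y = k − p = 9 − (17/2) = 1/2.

y = 1/2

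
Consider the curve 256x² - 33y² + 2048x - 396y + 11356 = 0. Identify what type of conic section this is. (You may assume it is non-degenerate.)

No xy term. Coefficients of x² and y² are A = 256, C = -33.
A and C have opposite signs ⇒ hyperbola.

hyperbola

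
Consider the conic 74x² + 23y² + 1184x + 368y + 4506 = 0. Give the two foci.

Rearranging, 74(x² + 16x) + 23(y² + 16y) = -4506.
Complete the square: 74(x + 8)² + 23(y + 8)² = -4506 + 4736 + 1472 = 1702
Dividing both sides by 1702: (x + 8)²/23 + (y + 8)²/74 = 1
Ellipse, center (-8, -8), major axis vertical; a² = 74, b² = 23.
c² = a² - b² = 74 - 23 = 51, so c = √51.
Foci lie on the vertical axis through the center: (h, k ± c).

(-8, -8 - √51) and (-8, -8 + √51)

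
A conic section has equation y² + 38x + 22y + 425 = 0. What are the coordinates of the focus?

Only y is squared. Complete the square in y: (y + 11)² = -38(x + 8).
Vertex (-8, -11); 4p = -38 so p = -19/2. Opens left.
Focus is p units from the vertex along the axis: (h + p, k).

(-35/2, -11)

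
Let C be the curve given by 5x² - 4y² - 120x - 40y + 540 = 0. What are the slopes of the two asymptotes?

Collect terms: 5(x² - 24x) -4(y² + 10y) = -540
Complete the square in x and y: 5(x - 12)² -4(y + 5)² = -540 + 720 - 100 = 80
Dividing both sides by 80: (x - 12)²/16 - (y + 5)²/20 = 1
Hyperbola, center (12, -5), transverse axis horizontal; a² = 16, b² = 20.
For a horizontal hyperbola the asymptotes have slope ±b/a.
Here that is ±2√5/4 = ±√5/2.

√5/2 and -√5/2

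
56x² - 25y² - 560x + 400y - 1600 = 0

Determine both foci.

(-4, 8) and (14, 8)

Group: 56(x² - 10x) -25(y² - 16y) = 1600
Complete the square: 56(x - 5)² -25(y - 8)² = 1600 + 1400 - 1600 = 1400
Dividing both sides by 1400: (x - 5)²/25 - (y - 8)²/56 = 1
Hyperbola, center (5, 8), transverse axis horizontal; a² = 25, b² = 56.
c² = a² + b² = 25 + 56 = 81, so c = 9.
Foci lie on the horizontal axis through the center: (h ± c, k).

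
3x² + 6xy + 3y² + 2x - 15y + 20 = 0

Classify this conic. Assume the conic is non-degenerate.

parabola

A = 3, B = 6, C = 3.
Discriminant B² − 4AC = 6² − 4·3·3 = 0.
B² − 4AC = 0 ⇒ parabola.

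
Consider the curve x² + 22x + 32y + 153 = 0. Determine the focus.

Only x is squared. Complete the square in x: (x + 11)² = -32(y + 1).
Vertex (-11, -1); 4p = -32 so p = -8. Opens down.
Focus is p units from the vertex along the axis: (h, k + p).

(-11, -9)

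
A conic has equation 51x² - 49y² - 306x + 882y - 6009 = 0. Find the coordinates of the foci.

Collect terms: 51(x² - 6x) -49(y² - 18y) = 6009
Complete the square in x and y: 51(x - 3)² -49(y - 9)² = 6009 + 459 - 3969 = 2499
Dividing both sides by 2499: (x - 3)²/49 - (y - 9)²/51 = 1
Hyperbola, center (3, 9), transverse axis horizontal; a² = 49, b² = 51.
c² = a² + b² = 49 + 51 = 100, so c = 10.
Foci lie on the horizontal axis through the center: (h ± c, k).

(-7, 9) and (13, 9)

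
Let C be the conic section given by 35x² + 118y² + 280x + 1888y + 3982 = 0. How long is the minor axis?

Rearranging, 35(x² + 8x) + 118(y² + 16y) = -3982.
Complete the square in x and y: 35(x + 4)² + 118(y + 8)² = -3982 + 560 + 7552 = 4130
Dividing both sides by 4130: (x + 4)²/118 + (y + 8)²/35 = 1
Ellipse, center (-4, -8), major axis horizontal; a² = 118, b² = 35.
b² = 35 so b = √35; the minor axis has length 2b = 2√35.

2√35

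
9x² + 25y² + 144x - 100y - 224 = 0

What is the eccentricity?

Rearranging, 9(x² + 16x) + 25(y² - 4y) = 224.
Complete the square: 9(x + 8)² + 25(y - 2)² = 224 + 576 + 100 = 900
Divide by 900: (x + 8)²/100 + (y - 2)²/36 = 1
Ellipse, center (-8, 2), major axis horizontal; a² = 100, b² = 36.
c² = a² - b² = 64, so c = 8.
e = c/a = 8/10 = 4/5.

e = 4/5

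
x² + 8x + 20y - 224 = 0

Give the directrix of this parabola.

y = 17

Only x is squared. Complete the square in x: (x + 4)² = -20(y - 12).
Vertex (-4, 12); 4p = -20 so p = -5. Opens down.
Directrix is the horizontal line y = k − p = 12 − (-5) = 17.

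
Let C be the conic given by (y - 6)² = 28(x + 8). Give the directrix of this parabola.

Vertex (-8, 6); 4p = 28 so p = 7. Opens right.
Directrix is the vertical line x = h − p = -8 − (7) = -15.

x = -15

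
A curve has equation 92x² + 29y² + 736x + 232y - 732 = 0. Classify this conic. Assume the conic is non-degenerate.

ellipse

No xy term. Coefficients of x² and y² are A = 92, C = 29.
A and C have the same sign but A ≠ C ⇒ ellipse.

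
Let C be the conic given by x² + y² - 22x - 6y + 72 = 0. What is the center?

(11, 3)

Group the x- and y-terms: (x² - 22x) + (y² - 6y) = -72
Complete the square in x and y: (x - 11)² + (y - 3)² = -72 + 121 + 9 = 58
So (x - 11)² + (y - 3)² = 58.
Circle centered at (11, 3) with r² = 58.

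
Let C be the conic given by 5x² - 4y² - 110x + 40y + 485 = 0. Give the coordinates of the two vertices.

(9, 5) and (13, 5)

Collect terms: 5(x² - 22x) -4(y² - 10y) = -485
5(x - 11)² -4(y - 5)² = -485 + 605 - 100 = 20
Divide through by 20 to get (x - 11)²/4 - (y - 5)²/5 = 1.
Hyperbola, center (11, 5), transverse axis horizontal; a² = 4, b² = 5.
a = 2. Vertices at (h ± a, k).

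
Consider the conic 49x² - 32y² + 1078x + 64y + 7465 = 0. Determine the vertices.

49(x² + 22x) -32(y² - 2y) = -7465
Completing the square gives 49(x + 11)² -32(y - 1)² = -7465 + 5929 - 32 = -1568.
Divide by -1568: (y - 1)²/49 - (x + 11)²/32 = 1
Hyperbola, center (-11, 1), transverse axis vertical; a² = 49, b² = 32.
a = 7. Vertices at (h, k ± a).

(-11, -6) and (-11, 8)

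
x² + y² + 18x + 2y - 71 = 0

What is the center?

(-9, -1)

Rearranging, (x² + 18x) + (y² + 2y) = 71.
(x + 9)² + (y + 1)² = 71 + 81 + 1 = 153
So (x + 9)² + (y + 1)² = 153.
Circle centered at (-9, -1) with r² = 153.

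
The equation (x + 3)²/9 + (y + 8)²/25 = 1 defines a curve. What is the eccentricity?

Center (-3, -8). The larger denominator 25 sits under the y-term, so the major axis is vertical; a² = 25, b² = 9.
c² = a² - b² = 16, so c = 4.
e = c/a = 4/5.

e = 4/5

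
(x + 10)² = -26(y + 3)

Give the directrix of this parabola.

Vertex (-10, -3); 4p = -26 so p = -13/2. Opens down.
Directrix is the horizontal line y = k − p = -3 − (-13/2) = 7/2.

y = 7/2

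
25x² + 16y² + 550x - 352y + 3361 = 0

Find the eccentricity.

Group the x- and y-terms: 25(x² + 22x) + 16(y² - 22y) = -3361
25(x + 11)² + 16(y - 11)² = -3361 + 3025 + 1936 = 1600
Divide by 1600: (x + 11)²/64 + (y - 11)²/100 = 1
Ellipse, center (-11, 11), major axis vertical; a² = 100, b² = 64.
c² = a² - b² = 36, so c = 6.
e = c/a = 6/10 = 3/5.

e = 3/5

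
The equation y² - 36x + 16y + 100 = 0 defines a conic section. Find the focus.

(10, -8)

Only y is squared. Complete the square in y: (y + 8)² = 36(x - 1).
Vertex (1, -8); 4p = 36 so p = 9. Opens right.
Focus is p units from the vertex along the axis: (h + p, k).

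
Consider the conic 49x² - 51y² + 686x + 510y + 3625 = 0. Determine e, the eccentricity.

e = 10/7

Collect terms: 49(x² + 14x) -51(y² - 10y) = -3625
Completing the square gives 49(x + 7)² -51(y - 5)² = -3625 + 2401 - 1275 = -2499.
Dividing both sides by -2499: (y - 5)²/49 - (x + 7)²/51 = 1
Hyperbola, center (-7, 5), transverse axis vertical; a² = 49, b² = 51.
c² = a² + b² = 100, so c = 10.
e = c/a = 10/7.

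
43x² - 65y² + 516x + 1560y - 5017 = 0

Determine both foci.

Rearranging, 43(x² + 12x) -65(y² - 24y) = 5017.
Completing the square gives 43(x + 6)² -65(y - 12)² = 5017 + 1548 - 9360 = -2795.
Divide through by -2795 to get (y - 12)²/43 - (x + 6)²/65 = 1.
Hyperbola, center (-6, 12), transverse axis vertical; a² = 43, b² = 65.
c² = a² + b² = 43 + 65 = 108, so c = 6√3.
Foci lie on the vertical axis through the center: (h, k ± c).

(-6, 12 - 6√3) and (-6, 12 + 6√3)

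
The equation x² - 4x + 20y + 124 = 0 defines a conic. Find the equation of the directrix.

y = -1

Only x is squared. Complete the square in x: (x - 2)² = -20(y + 6).
Vertex (2, -6); 4p = -20 so p = -5. Opens down.
Directrix is the horizontal line y = k − p = -6 − (-5) = -1.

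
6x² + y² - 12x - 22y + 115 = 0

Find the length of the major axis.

Group: 6(x² - 2x) + (y² - 22y) = -115
Complete the square: 6(x - 1)² + (y - 11)² = -115 + 6 + 121 = 12
Divide through by 12 to get (x - 1)²/2 + (y - 11)²/12 = 1.
Ellipse, center (1, 11), major axis vertical; a² = 12, b² = 2.
a² = 12 so a = 2√3; the major axis has length 2a = 4√3.

4√3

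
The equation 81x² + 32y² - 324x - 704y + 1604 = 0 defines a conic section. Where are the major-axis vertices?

Rearranging, 81(x² - 4x) + 32(y² - 22y) = -1604.
Complete the square: 81(x - 2)² + 32(y - 11)² = -1604 + 324 + 3872 = 2592
Divide through by 2592 to get (x - 2)²/32 + (y - 11)²/81 = 1.
Ellipse, center (2, 11), major axis vertical; a² = 81, b² = 32.
a = 9. Vertices at (h, k ± a).

(2, 2) and (2, 20)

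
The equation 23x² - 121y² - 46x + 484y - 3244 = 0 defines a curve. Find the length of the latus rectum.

46/11

23(x² - 2x) -121(y² - 4y) = 3244
Complete the square: 23(x - 1)² -121(y - 2)² = 3244 + 23 - 484 = 2783
Divide through by 2783 to get (x - 1)²/121 - (y - 2)²/23 = 1.
Hyperbola, center (1, 2), transverse axis horizontal; a² = 121, b² = 23.
Latus rectum length = 2b²/a = 2·23/11 = 46/11.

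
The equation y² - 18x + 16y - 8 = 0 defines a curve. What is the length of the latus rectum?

18

Only y is squared. Complete the square in y: (y + 8)² = 18(x + 4).
Vertex (-4, -8); 4p = 18 so p = 9/2. Opens right.
Latus rectum length = |4p| = 18.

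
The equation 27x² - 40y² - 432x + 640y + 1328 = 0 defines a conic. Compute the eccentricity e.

e = √201/9

27(x² - 16x) -40(y² - 16y) = -1328
27(x - 8)² -40(y - 8)² = -1328 + 1728 - 2560 = -2160
Divide by -2160: (y - 8)²/54 - (x - 8)²/80 = 1
Hyperbola, center (8, 8), transverse axis vertical; a² = 54, b² = 80.
c² = a² + b² = 134, so c = √134.
e = c/a = √134/3√6 = √201/9.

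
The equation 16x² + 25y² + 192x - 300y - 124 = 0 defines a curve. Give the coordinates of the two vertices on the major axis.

(-16, 6) and (4, 6)

Group: 16(x² + 12x) + 25(y² - 12y) = 124
16(x + 6)² + 25(y - 6)² = 124 + 576 + 900 = 1600
Divide through by 1600 to get (x + 6)²/100 + (y - 6)²/64 = 1.
Ellipse, center (-6, 6), major axis horizontal; a² = 100, b² = 64.
a = 10. Vertices at (h ± a, k).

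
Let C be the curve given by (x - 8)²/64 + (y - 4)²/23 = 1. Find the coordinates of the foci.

Center (8, 4). The larger denominator 64 sits under the x-term, so the major axis is horizontal; a² = 64, b² = 23.
c² = a² - b² = 64 - 23 = 41, so c = √41.
Foci lie on the horizontal axis through the center: (h ± c, k).

(8 - √41, 4) and (8 + √41, 4)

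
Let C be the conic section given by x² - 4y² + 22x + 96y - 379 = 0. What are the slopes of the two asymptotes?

Group: (x² + 22x) -4(y² - 24y) = 379
Completing the square gives (x + 11)² -4(y - 12)² = 379 + 121 - 576 = -76.
Dividing both sides by -76: (y - 12)²/19 - (x + 11)²/76 = 1
Hyperbola, center (-11, 12), transverse axis vertical; a² = 19, b² = 76.
For a vertical hyperbola the asymptotes have slope ±a/b.
Here that is ±√19/2√19 = ±1/2.

1/2 and -1/2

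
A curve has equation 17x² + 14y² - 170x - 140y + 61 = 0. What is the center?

(5, 5)

Collect terms: 17(x² - 10x) + 14(y² - 10y) = -61
Complete the square: 17(x - 5)² + 14(y - 5)² = -61 + 425 + 350 = 714
Divide through by 714 to get (x - 5)²/42 + (y - 5)²/51 = 1.
Ellipse with center (5, 5).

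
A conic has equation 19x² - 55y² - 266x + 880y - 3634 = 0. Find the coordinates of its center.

(7, 8)

Collect terms: 19(x² - 14x) -55(y² - 16y) = 3634
Completing the square gives 19(x - 7)² -55(y - 8)² = 3634 + 931 - 3520 = 1045.
Dividing both sides by 1045: (x - 7)²/55 - (y - 8)²/19 = 1
Hyperbola with center (7, 8).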